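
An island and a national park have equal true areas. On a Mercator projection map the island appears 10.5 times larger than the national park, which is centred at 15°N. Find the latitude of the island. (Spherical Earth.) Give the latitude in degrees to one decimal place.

For equal true areas on Mercator, apparent areas scale as sec²φ, so the ratio is cos²φ₂ / cos²φ₁.
cos²φ₂ / cos²φ₁ = 10.5  ⇒  cos φ₁ = cos 15° / √10.5 = 0.9659/3.240 = 0.2981.
φ₁ = arccos(0.2981) ≈ 72.7°.

72.7°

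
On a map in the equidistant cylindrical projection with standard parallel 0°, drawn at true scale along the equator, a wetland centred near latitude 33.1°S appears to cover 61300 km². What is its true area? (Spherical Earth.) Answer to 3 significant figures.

51400 km²

Plate carrée maps x = Rλ, y = Rφ. The meridian scale is h = 1 and the parallel scale is k = 1/cos φ = sec φ.
Areal scale = h·k = 1 × sec φ; at 33.1°, h = 1.000, k = 1.194, so h·k = 1.194.
True area = apparent / (areal scale) = 61300 / 1.194 ≈ 51400 km².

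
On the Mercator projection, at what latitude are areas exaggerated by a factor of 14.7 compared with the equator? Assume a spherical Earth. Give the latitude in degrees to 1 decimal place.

Mercator areal scale is sec²φ.
sec²φ = 14.7  ⇒  cos²φ = 0.06803  ⇒  cos φ = 0.2608.
φ = arccos(0.2608) ≈ 74.9°.

74.9°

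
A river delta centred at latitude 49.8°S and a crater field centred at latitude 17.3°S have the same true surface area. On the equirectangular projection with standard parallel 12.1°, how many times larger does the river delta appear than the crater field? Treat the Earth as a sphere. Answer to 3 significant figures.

1.48

With standard parallel φ₀ = 12.1°, the equirectangular projection gives x = Rλ cos φ₀, y = Rφ, so h = 1 and k = cos 12.1° / cos φ.
Areal scale at 49.8°: h·k = 1.000 × 1.515 = 1.515.
Areal scale at 17.3°: h·k = 1.000 × 1.024 = 1.024.
Ratio = 1.515/1.024 ≈ 1.48.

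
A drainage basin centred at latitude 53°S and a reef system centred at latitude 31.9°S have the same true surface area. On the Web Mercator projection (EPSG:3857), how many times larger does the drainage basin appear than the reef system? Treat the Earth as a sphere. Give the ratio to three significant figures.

1.99

Mercator areal scale is sec²φ.
At 53°: sec²(53°) = 1/0.6018² = 2.761.
At 31.9°: sec²(31.9°) = 1/0.8490² = 1.387.
Ratio = 2.761/1.387 = cos²(31.9°)/cos²(53°) ≈ 1.99.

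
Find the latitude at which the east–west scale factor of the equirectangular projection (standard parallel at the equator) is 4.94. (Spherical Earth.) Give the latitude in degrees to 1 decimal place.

78.3°

Plate carrée: h = 1, k = sec φ along parallels.
sec φ = 4.94  ⇒  cos φ = 0.2024  ⇒  φ ≈ 78.3°.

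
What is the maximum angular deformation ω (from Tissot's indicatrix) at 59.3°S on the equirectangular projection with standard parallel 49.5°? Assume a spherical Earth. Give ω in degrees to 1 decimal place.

13.8°

With standard parallel φ₀ = 49.5°, the equirectangular projection gives x = Rλ cos φ₀, y = Rφ, so h = 1 and k = cos 49.5° / cos φ.
At 59.3°: h = 1.000, k = 1.272; principal scales a = 1.272, b = 1.000.
sin(ω/2) = (a − b)/(a + b) = 0.2721/2.272 = 0.1197, so ω = 2 arcsin(0.1197) ≈ 13.8°.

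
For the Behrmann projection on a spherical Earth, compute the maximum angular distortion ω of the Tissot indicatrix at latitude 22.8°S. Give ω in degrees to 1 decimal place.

Behrmann is a cylindrical equal-area projection with standard parallels at ±30°. For cylindrical equal-area with standard parallel φ₀, h = cos φ / cos φ₀ and k = cos φ₀ / cos φ, so h·k = 1.
At 22.8°: h = 1.064, k = 0.9394; principal scales a = 1.064, b = 0.9394.
sin(ω/2) = (a − b)/(a + b) = 0.1250/2.004 = 0.06240, so ω = 2 arcsin(0.06240) ≈ 7.2°.

7.2°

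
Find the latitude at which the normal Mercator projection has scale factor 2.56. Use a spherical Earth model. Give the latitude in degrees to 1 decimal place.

67.0°

Mercator scale is k = sec φ = 1/cos φ.
1/cos φ = 2.56  ⇒  cos φ = 0.3906  ⇒  φ = arccos(0.3906) ≈ 67.0°.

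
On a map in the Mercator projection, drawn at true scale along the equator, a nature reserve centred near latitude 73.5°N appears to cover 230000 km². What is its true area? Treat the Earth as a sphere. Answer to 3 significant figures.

18600 km²

Mercator is conformal, so the point scale is isotropic: h = k = sec φ = 1/cos φ.
Areal scale = k² = sec²φ = 1/cos²(73.5°) = 1/0.2840² = 12.40.
True area = apparent / (areal scale) = 230000 / 12.40 ≈ 18600 km².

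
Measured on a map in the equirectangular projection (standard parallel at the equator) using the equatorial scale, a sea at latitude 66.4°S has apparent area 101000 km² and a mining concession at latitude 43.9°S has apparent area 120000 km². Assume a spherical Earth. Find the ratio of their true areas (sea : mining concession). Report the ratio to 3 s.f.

0.468

Plate carrée has h = 1 and k = sec φ, giving areal scale sec φ; true area = (apparent area) · cos φ.
True area of sea: 101000 × cos(66.4°) = 101000 × 0.4003 = 40440 km².
True area of mining concession: 120000 × cos(43.9°) = 120000 × 0.7206 = 86470 km².
Ratio = 40440 / 86470 ≈ 0.468.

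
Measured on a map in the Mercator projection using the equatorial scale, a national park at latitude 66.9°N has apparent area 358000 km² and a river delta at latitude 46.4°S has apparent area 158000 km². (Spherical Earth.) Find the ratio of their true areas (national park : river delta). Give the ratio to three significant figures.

0.733

Mercator's areal exaggeration is sec²φ; hence true area = (apparent area) · cos²φ.
True area of national park: 358000 × cos²(66.9°) = 358000 × 0.1539 = 55110 km².
True area of river delta: 158000 × cos²(46.4°) = 158000 × 0.4756 = 75140 km².
Ratio = 55110 / 75140 ≈ 0.733.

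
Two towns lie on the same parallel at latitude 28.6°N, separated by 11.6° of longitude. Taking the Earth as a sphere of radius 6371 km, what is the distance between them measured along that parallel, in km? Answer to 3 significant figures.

1130 km

Arc length along a parallel = R cos φ · Δλ (with Δλ in radians).
= 6371 × cos 28.6° × (11.6° × π/180) = 6371 × 0.8780 × 0.2025 ≈ 1130 km.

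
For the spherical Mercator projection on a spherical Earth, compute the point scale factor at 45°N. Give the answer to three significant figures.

1.41

For Mercator, h = k = sec φ (a conformal cylindrical projection has a single point scale, 1/cos φ).
k = 1/cos 45° = 1/0.7071 = 1.414.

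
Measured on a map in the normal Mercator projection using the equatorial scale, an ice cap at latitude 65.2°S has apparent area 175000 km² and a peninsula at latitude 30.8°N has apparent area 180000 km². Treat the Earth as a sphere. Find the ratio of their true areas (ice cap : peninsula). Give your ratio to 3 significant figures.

0.232

On Mercator the areal scale is sec²φ, so true area = apparent × cos²φ.
True area of ice cap: 175000 × cos²(65.2°) = 175000 × 0.1759 = 30790 km².
True area of peninsula: 180000 × cos²(30.8°) = 180000 × 0.7378 = 132800 km².
Ratio = 30790 / 132800 ≈ 0.232.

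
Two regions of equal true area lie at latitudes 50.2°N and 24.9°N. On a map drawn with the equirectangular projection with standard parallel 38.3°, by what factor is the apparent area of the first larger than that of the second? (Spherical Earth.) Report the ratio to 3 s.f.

1.42

In the equirectangular projection with standard parallel φ₀ = 38.3° (x = Rλ cos φ₀, y = Rφ), meridians are true-scale (h = 1) and the parallel scale is k = cos φ₀ / cos φ.
Areal scale at 50.2°: h·k = 1.000 × 1.226 = 1.226.
Areal scale at 24.9°: h·k = 1.000 × 0.8652 = 0.8652.
Ratio = 1.226/0.8652 ≈ 1.42.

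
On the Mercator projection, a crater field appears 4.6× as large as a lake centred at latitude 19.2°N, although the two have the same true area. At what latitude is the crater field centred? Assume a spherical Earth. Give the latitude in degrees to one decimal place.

For equal true areas on Mercator, apparent areas scale as sec²φ, so the ratio is cos²φ₂ / cos²φ₁.
cos²φ₂ / cos²φ₁ = 4.6  ⇒  cos φ₁ = cos 19.2° / √4.6 = 0.9444/2.145 = 0.4403.
φ₁ = arccos(0.4403) ≈ 63.9°.

63.9°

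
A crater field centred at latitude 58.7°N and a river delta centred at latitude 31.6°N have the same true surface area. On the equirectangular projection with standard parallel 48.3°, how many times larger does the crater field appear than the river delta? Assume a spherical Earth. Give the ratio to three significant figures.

1.64

With standard parallel φ₀ = 48.3°, the equirectangular projection gives x = Rλ cos φ₀, y = Rφ, so h = 1 and k = cos 48.3° / cos φ.
Areal scale at 58.7°: h·k = 1.000 × 1.280 = 1.280.
Areal scale at 31.6°: h·k = 1.000 × 0.7810 = 0.7810.
Ratio = 1.280/0.7810 ≈ 1.64.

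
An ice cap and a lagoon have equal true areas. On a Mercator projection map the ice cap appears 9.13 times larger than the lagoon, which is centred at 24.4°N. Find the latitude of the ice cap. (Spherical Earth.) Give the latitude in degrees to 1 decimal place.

Mercator areal scale is sec²φ, so apparent-area ratio = sec²φ₁ / sec²φ₂ = cos²φ₂ / cos²φ₁.
cos²φ₂ / cos²φ₁ = 9.13  ⇒  cos φ₁ = cos 24.4° / √9.13 = 0.9107/3.022 = 0.3014.
φ₁ = arccos(0.3014) ≈ 72.5°.

72.5°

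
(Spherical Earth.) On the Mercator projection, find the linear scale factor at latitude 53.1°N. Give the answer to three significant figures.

For Mercator, h = k = sec φ (a conformal cylindrical projection has a single point scale, 1/cos φ).
k = 1/cos 53.1° = 1/0.6004 = 1.666.

1.67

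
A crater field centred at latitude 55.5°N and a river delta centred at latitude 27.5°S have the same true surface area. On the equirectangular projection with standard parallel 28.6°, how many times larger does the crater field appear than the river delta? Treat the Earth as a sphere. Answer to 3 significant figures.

In the equirectangular projection with standard parallel φ₀ = 28.6° (x = Rλ cos φ₀, y = Rφ), meridians are true-scale (h = 1) and the parallel scale is k = cos φ₀ / cos φ.
Areal scale at 55.5°: h·k = 1.000 × 1.550 = 1.550.
Areal scale at 27.5°: h·k = 1.000 × 0.9898 = 0.9898.
Ratio = 1.550/0.9898 ≈ 1.57.

1.57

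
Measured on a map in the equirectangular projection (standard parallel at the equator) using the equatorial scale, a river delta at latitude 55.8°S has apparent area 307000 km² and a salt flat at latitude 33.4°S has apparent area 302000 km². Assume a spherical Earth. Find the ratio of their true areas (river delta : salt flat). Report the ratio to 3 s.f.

On the plate carrée, areal scale = h·k = 1 × sec φ, so true area = apparent × cos φ.
True area of river delta: 307000 × cos(55.8°) = 307000 × 0.5621 = 172600 km².
True area of salt flat: 302000 × cos(33.4°) = 302000 × 0.8348 = 252100 km².
Ratio = 172600 / 252100 ≈ 0.684.

0.684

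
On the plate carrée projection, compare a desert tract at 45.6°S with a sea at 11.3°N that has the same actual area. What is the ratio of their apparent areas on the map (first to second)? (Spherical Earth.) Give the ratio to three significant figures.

For the equirectangular projection with φ₀ = 0 (plate carrée), h = 1 along meridians and k = sec φ along parallels.
Areal scale at 45.6°: h·k = 1.000 × 1.429 = 1.429.
Areal scale at 11.3°: h·k = 1.000 × 1.020 = 1.020.
Ratio = 1.429/1.020 ≈ 1.40.

1.40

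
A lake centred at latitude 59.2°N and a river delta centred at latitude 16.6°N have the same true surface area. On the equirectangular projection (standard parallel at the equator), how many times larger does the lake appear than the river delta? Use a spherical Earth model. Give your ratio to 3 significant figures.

Plate carrée maps x = Rλ, y = Rφ. The meridian scale is h = 1 and the parallel scale is k = 1/cos φ = sec φ.
Areal scale at 59.2°: h·k = 1.000 × 1.953 = 1.953.
Areal scale at 16.6°: h·k = 1.000 × 1.043 = 1.043.
Ratio = 1.953/1.043 ≈ 1.87.

1.87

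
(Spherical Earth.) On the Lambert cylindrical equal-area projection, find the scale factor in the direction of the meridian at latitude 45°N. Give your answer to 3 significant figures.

The Lambert cylindrical equal-area projection is the cylindrical equal-area projection with its standard parallel at the equator (φ₀ = 0). For cylindrical equal-area with standard parallel φ₀, h = cos φ / cos φ₀ and k = cos φ₀ / cos φ, so h·k = 1.
h = cos 45° / cos 0° = 0.7071/1.000 = 0.7071.

0.707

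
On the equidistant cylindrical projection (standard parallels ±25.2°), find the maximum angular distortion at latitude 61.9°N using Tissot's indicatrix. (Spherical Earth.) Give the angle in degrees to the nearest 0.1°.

36.8°

The equidistant cylindrical projection with φ₀ = 25.2° has h = 1 (meridians true) and k = cos φ₀ / cos φ along parallels.
At 61.9°: h = 1.000, k = 1.921; principal scales a = 1.921, b = 1.000.
sin(ω/2) = (a − b)/(a + b) = 0.9210/2.921 = 0.3153, so ω = 2 arcsin(0.3153) ≈ 36.8°.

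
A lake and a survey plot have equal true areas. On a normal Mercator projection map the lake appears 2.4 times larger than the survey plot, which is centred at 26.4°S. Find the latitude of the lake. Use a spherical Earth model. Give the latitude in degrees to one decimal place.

54.7°

On Mercator, (apparent₁)/(apparent₂) = sec²φ₁ / sec²φ₂ when true areas are equal.
cos²φ₂ / cos²φ₁ = 2.4  ⇒  cos φ₁ = cos 26.4° / √2.4 = 0.8957/1.549 = 0.5782.
φ₁ = arccos(0.5782) ≈ 54.7°.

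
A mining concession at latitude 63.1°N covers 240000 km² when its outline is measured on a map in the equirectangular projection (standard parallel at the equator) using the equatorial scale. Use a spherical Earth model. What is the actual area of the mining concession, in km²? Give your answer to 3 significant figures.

In the plate carrée (x = Rλ, y = Rφ), meridians are true-scale (h = 1) and parallels are stretched by k = sec φ.
Areal scale = h·k = 1 × sec φ; at 63.1°, h = 1.000, k = 2.210, so h·k = 2.210.
True area = apparent / (areal scale) = 240000 / 2.210 ≈ 109000 km².

109000 km²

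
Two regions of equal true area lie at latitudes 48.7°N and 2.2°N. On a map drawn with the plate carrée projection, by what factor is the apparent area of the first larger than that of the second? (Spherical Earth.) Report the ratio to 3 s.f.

1.51

In the plate carrée (x = Rλ, y = Rφ), meridians are true-scale (h = 1) and parallels are stretched by k = sec φ.
Areal scale at 48.7°: h·k = 1.000 × 1.515 = 1.515.
Areal scale at 2.2°: h·k = 1.000 × 1.001 = 1.001.
Ratio = 1.515/1.001 ≈ 1.51.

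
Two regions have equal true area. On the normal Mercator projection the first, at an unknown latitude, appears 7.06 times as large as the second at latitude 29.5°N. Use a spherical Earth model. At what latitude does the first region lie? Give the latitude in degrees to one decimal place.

Mercator areal scale is sec²φ, so apparent-area ratio = sec²φ₁ / sec²φ₂ = cos²φ₂ / cos²φ₁.
cos²φ₂ / cos²φ₁ = 7.06  ⇒  cos φ₁ = cos 29.5° / √7.06 = 0.8704/2.657 = 0.3276.
φ₁ = arccos(0.3276) ≈ 70.9°.

70.9°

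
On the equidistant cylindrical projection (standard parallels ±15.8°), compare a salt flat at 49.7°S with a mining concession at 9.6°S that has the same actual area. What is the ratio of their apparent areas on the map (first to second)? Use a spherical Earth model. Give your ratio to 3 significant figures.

1.52

The equidistant cylindrical projection with φ₀ = 15.8° has h = 1 (meridians true) and k = cos φ₀ / cos φ along parallels.
Areal scale at 49.7°: h·k = 1.000 × 1.488 = 1.488.
Areal scale at 9.6°: h·k = 1.000 × 0.9759 = 0.9759.
Ratio = 1.488/0.9759 ≈ 1.52.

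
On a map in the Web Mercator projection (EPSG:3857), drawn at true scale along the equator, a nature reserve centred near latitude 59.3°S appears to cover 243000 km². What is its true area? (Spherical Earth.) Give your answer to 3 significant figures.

63300 km²

The Mercator projection is conformal; its linear scale factor is the same in every direction and equals sec φ = 1/cos φ.
Areal scale = k² = sec²φ = 1/cos²(59.3°) = 1/0.5105² = 3.837.
True area = apparent / (areal scale) = 243000 / 3.837 ≈ 63300 km².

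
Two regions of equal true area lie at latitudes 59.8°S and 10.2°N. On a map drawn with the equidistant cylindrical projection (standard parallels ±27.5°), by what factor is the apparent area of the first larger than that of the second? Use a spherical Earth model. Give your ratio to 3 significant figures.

1.96

The equidistant cylindrical projection with φ₀ = 27.5° has h = 1 (meridians true) and k = cos φ₀ / cos φ along parallels.
Areal scale at 59.8°: h·k = 1.000 × 1.763 = 1.763.
Areal scale at 10.2°: h·k = 1.000 × 0.9013 = 0.9013.
Ratio = 1.763/0.9013 ≈ 1.96.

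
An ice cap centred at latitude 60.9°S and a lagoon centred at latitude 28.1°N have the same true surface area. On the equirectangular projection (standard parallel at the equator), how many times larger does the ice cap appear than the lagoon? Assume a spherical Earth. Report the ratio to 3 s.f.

For the equirectangular projection with φ₀ = 0 (plate carrée), h = 1 along meridians and k = sec φ along parallels.
Areal scale at 60.9°: h·k = 1.000 × 2.056 = 2.056.
Areal scale at 28.1°: h·k = 1.000 × 1.134 = 1.134.
Ratio = 2.056/1.134 ≈ 1.81.

1.81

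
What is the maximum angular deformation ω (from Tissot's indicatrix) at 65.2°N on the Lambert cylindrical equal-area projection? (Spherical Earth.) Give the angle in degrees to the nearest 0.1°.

89.0°

The Lambert cylindrical equal-area projection is the cylindrical equal-area projection with its standard parallel at the equator (φ₀ = 0). Cylindrical equal-area (φ₀ = 0°): h = cos φ / cos 0° along meridians, k = cos 0° / cos φ along parallels; h·k = 1.
At 65.2°: h = 0.4195, k = 2.384; principal scales a = 2.384, b = 0.4195.
sin(ω/2) = (a − b)/(a + b) = 1.965/2.804 = 0.7008, so ω = 2 arcsin(0.7008) ≈ 89.0°.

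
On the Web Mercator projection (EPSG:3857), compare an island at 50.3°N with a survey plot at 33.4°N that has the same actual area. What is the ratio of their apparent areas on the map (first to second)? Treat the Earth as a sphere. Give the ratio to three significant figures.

1.71

Mercator is conformal with k = sec φ, so areal scale = k² = sec²φ.
At 50.3°: sec²(50.3°) = 1/0.6388² = 2.451.
At 33.4°: sec²(33.4°) = 1/0.8348² = 1.435.
Ratio = 2.451/1.435 = cos²(33.4°)/cos²(50.3°) ≈ 1.71.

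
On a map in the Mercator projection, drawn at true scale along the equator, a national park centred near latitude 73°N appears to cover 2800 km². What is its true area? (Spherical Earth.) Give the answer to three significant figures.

Mercator is conformal, so the point scale is isotropic: h = k = sec φ = 1/cos φ.
Areal scale = k² = sec²φ = 1/cos²(73°) = 1/0.2924² = 11.70.
True area = apparent / (areal scale) = 2800 / 11.70 ≈ 239 km².

239 km²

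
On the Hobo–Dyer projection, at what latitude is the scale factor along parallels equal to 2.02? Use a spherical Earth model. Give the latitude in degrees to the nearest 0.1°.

Hobo–Dyer is a cylindrical equal-area projection with standard parallels at ±37.5°. A cylindrical equal-area projection with standard parallel φ₀ has meridian scale h = cos φ / cos φ₀ and parallel scale k = cos φ₀ / cos φ (so areas are preserved, h·k = 1).
k = cos φ₀ / cos φ = 2.02  ⇒  cos φ = cos 37.5° / 2.02 = 0.3927.
φ = arccos(0.3927) ≈ 66.9°.

66.9°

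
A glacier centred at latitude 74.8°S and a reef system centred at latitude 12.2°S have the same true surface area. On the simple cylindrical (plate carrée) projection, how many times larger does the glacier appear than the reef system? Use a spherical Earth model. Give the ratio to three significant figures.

3.73

In the plate carrée (x = Rλ, y = Rφ), meridians are true-scale (h = 1) and parallels are stretched by k = sec φ.
Areal scale at 74.8°: h·k = 1.000 × 3.814 = 3.814.
Areal scale at 12.2°: h·k = 1.000 × 1.023 = 1.023.
Ratio = 3.814/1.023 ≈ 3.73.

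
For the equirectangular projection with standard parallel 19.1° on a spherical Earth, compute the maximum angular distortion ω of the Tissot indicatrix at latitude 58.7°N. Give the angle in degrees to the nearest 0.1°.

With standard parallel φ₀ = 19.1°, the equirectangular projection gives x = Rλ cos φ₀, y = Rφ, so h = 1 and k = cos 19.1° / cos φ.
At 58.7°: h = 1.000, k = 1.819; principal scales a = 1.819, b = 1.000.
sin(ω/2) = (a − b)/(a + b) = 0.8189/2.819 = 0.2905, so ω = 2 arcsin(0.2905) ≈ 33.8°.

33.8°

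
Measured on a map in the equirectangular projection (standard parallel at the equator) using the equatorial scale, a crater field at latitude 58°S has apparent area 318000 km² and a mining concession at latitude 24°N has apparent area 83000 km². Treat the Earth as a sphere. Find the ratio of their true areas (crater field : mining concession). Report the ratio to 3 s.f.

Plate carrée has h = 1 and k = sec φ, giving areal scale sec φ; true area = (apparent area) · cos φ.
True area of crater field: 318000 × cos(58°) = 318000 × 0.5299 = 168500 km².
True area of mining concession: 83000 × cos(24°) = 83000 × 0.9135 = 75820 km².
Ratio = 168500 / 75820 ≈ 2.22.

2.22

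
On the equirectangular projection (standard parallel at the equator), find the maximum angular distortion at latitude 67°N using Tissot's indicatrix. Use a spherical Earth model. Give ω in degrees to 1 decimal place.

52.0°

Plate carrée maps x = Rλ, y = Rφ. The meridian scale is h = 1 and the parallel scale is k = 1/cos φ = sec φ.
At 67°: h = 1.000, k = 2.559; principal scales a = 2.559, b = 1.000.
sin(ω/2) = (a − b)/(a + b) = 1.559/3.559 = 0.4381, so ω = 2 arcsin(0.4381) ≈ 52.0°.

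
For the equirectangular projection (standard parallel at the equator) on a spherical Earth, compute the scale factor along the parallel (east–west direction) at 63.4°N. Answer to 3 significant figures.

For the equirectangular projection with φ₀ = 0 (plate carrée), h = 1 along meridians and k = sec φ along parallels.
k = 1/cos 63.4° = 1/0.4478 = 2.233.

2.23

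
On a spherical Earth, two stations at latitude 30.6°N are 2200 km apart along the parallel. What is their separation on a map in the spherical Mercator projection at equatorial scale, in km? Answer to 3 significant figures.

Mercator is conformal, so the point scale is isotropic: h = k = sec φ = 1/cos φ.
Along the parallel, k = sec 30.6° = 1/0.8607 = 1.162.
Map distance = 2200 × 1.162 ≈ 2560 km.

2560 km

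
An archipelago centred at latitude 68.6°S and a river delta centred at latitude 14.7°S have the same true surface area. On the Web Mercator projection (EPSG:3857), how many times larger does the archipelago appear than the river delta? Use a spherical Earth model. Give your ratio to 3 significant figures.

7.03

Mercator areal scale is sec²φ.
At 68.6°: sec²(68.6°) = 1/0.3649² = 7.511.
At 14.7°: sec²(14.7°) = 1/0.9673² = 1.069.
Ratio = 7.511/1.069 = cos²(14.7°)/cos²(68.6°) ≈ 7.03.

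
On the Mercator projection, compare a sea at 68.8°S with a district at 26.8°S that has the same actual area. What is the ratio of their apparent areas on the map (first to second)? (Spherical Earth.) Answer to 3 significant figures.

On Mercator, area is exaggerated by sec²φ = 1/cos²φ.
At 68.8°: sec²(68.8°) = 1/0.3616² = 7.647.
At 26.8°: sec²(26.8°) = 1/0.8926² = 1.255.
Ratio = 7.647/1.255 = cos²(26.8°)/cos²(68.8°) ≈ 6.09.

6.09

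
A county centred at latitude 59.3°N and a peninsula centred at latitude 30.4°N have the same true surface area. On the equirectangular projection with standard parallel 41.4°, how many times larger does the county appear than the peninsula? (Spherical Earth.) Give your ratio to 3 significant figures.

With standard parallel φ₀ = 41.4°, the equirectangular projection gives x = Rλ cos φ₀, y = Rφ, so h = 1 and k = cos 41.4° / cos φ.
Areal scale at 59.3°: h·k = 1.000 × 1.469 = 1.469.
Areal scale at 30.4°: h·k = 1.000 × 0.8697 = 0.8697.
Ratio = 1.469/0.8697 ≈ 1.69.

1.69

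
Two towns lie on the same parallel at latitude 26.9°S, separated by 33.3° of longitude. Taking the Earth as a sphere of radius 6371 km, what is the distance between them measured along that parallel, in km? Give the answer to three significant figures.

Arc length along a parallel = R cos φ · Δλ (with Δλ in radians).
= 6371 × cos 26.9° × (33.3° × π/180) = 6371 × 0.8918 × 0.5812 ≈ 3300 km.

3300 km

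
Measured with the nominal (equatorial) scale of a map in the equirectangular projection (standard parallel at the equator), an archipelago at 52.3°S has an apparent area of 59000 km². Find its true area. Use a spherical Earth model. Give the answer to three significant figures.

36100 km²

For the equirectangular projection with φ₀ = 0 (plate carrée), h = 1 along meridians and k = sec φ along parallels.
Areal scale = h·k = 1 × sec φ; at 52.3°, h = 1.000, k = 1.635, so h·k = 1.635.
True area = apparent / (areal scale) = 59000 / 1.635 ≈ 36100 km².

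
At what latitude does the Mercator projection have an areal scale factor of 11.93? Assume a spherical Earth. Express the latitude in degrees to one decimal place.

73.2°

Mercator areal scale is sec²φ.
sec²φ = 11.93  ⇒  cos²φ = 0.08382  ⇒  cos φ = 0.2895.
φ = arccos(0.2895) ≈ 73.2°.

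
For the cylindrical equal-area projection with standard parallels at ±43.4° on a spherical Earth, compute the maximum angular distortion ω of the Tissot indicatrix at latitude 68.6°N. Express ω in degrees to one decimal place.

73.3°

Cylindrical equal-area (φ₀ = 43.4°): h = cos φ / cos 43.4° along meridians, k = cos 43.4° / cos φ along parallels; h·k = 1.
At 68.6°: h = 0.5022, k = 1.991; principal scales a = 1.991, b = 0.5022.
sin(ω/2) = (a − b)/(a + b) = 1.489/2.493 = 0.5972, so ω = 2 arcsin(0.5972) ≈ 73.3°.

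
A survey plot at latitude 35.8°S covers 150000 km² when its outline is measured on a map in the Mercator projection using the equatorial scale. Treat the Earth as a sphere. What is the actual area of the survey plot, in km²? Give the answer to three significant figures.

98700 km²

The Mercator projection is conformal; its linear scale factor is the same in every direction and equals sec φ = 1/cos φ.
Areal scale = k² = sec²φ = 1/cos²(35.8°) = 1/0.8111² = 1.520.
True area = apparent / (areal scale) = 150000 / 1.520 ≈ 98700 km².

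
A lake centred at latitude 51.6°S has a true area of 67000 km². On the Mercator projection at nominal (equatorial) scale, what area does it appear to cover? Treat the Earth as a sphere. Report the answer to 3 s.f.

174000 km²

Mercator is conformal, so the point scale is isotropic: h = k = sec φ = 1/cos φ.
Areal scale = k² = sec²φ = 1/cos²(51.6°) = 1/0.6211² = 2.592.
Apparent area = 67000 × 2.592 ≈ 174000 km².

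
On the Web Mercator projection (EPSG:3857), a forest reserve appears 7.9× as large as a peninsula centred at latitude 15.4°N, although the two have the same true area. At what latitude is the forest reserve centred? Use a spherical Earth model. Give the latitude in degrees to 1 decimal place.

Mercator areal scale is sec²φ, so apparent-area ratio = sec²φ₁ / sec²φ₂ = cos²φ₂ / cos²φ₁.
cos²φ₂ / cos²φ₁ = 7.9  ⇒  cos φ₁ = cos 15.4° / √7.9 = 0.9641/2.811 = 0.3430.
φ₁ = arccos(0.3430) ≈ 69.9°.

69.9°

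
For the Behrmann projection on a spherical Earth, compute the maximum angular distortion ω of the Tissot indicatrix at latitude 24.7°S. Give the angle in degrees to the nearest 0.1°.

Behrmann is a cylindrical equal-area projection with standard parallels at ±30°. For cylindrical equal-area with standard parallel φ₀, h = cos φ / cos φ₀ and k = cos φ₀ / cos φ, so h·k = 1.
At 24.7°: h = 1.049, k = 0.9532; principal scales a = 1.049, b = 0.9532.
sin(ω/2) = (a − b)/(a + b) = 0.09582/2.002 = 0.04785, so ω = 2 arcsin(0.04785) ≈ 5.5°.

5.5°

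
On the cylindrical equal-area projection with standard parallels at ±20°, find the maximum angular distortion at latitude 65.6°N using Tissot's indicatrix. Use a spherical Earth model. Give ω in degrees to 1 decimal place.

85.1°

A cylindrical equal-area projection with standard parallel φ₀ has meridian scale h = cos φ / cos φ₀ and parallel scale k = cos φ₀ / cos φ (so areas are preserved, h·k = 1).
At 65.6°: h = 0.4396, k = 2.275; principal scales a = 2.275, b = 0.4396.
sin(ω/2) = (a − b)/(a + b) = 1.835/2.714 = 0.6761, so ω = 2 arcsin(0.6761) ≈ 85.1°.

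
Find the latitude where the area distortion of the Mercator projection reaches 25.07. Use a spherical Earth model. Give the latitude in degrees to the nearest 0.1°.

Mercator areal scale is sec²φ.
sec²φ = 25.07  ⇒  cos²φ = 0.03989  ⇒  cos φ = 0.1997.
φ = arccos(0.1997) ≈ 78.5°.

78.5°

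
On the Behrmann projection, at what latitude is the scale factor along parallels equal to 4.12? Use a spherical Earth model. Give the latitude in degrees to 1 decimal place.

Behrmann is a cylindrical equal-area projection with standard parallels at ±30°. Cylindrical equal-area (φ₀ = 30°): h = cos φ / cos 30° along meridians, k = cos 30° / cos φ along parallels; h·k = 1.
k = cos φ₀ / cos φ = 4.12  ⇒  cos φ = cos 30° / 4.12 = 0.2102.
φ = arccos(0.2102) ≈ 77.9°.

77.9°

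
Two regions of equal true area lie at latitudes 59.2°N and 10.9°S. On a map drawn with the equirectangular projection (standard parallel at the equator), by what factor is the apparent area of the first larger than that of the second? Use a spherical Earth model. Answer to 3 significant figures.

1.92

For the equirectangular projection with φ₀ = 0 (plate carrée), h = 1 along meridians and k = sec φ along parallels.
Areal scale at 59.2°: h·k = 1.000 × 1.953 = 1.953.
Areal scale at 10.9°: h·k = 1.000 × 1.018 = 1.018.
Ratio = 1.953/1.018 ≈ 1.92.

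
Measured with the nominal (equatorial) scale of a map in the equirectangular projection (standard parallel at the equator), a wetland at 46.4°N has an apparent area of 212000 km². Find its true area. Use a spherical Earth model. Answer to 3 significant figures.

146000 km²

Plate carrée maps x = Rλ, y = Rφ. The meridian scale is h = 1 and the parallel scale is k = 1/cos φ = sec φ.
Areal scale = h·k = 1 × sec φ; at 46.4°, h = 1.000, k = 1.450, so h·k = 1.450.
True area = apparent / (areal scale) = 212000 / 1.450 ≈ 146000 km².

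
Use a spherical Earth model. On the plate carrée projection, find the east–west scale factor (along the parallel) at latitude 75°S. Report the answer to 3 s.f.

In the plate carrée (x = Rλ, y = Rφ), meridians are true-scale (h = 1) and parallels are stretched by k = sec φ.
k = 1/cos 75° = 1/0.2588 = 3.864.

3.86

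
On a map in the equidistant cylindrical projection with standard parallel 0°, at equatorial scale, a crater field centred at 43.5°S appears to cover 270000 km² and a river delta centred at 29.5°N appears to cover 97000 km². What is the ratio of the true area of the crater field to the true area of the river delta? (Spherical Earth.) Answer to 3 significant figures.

2.32

Plate carrée has h = 1 and k = sec φ, giving areal scale sec φ; true area = (apparent area) · cos φ.
True area of crater field: 270000 × cos(43.5°) = 270000 × 0.7254 = 195900 km².
True area of river delta: 97000 × cos(29.5°) = 97000 × 0.8704 = 84420 km².
Ratio = 195900 / 84420 ≈ 2.32.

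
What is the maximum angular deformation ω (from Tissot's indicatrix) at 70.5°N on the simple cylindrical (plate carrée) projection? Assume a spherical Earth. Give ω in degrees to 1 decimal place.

59.9°

For the equirectangular projection with φ₀ = 0 (plate carrée), h = 1 along meridians and k = sec φ along parallels.
At 70.5°: h = 1.000, k = 2.996; principal scales a = 2.996, b = 1.000.
sin(ω/2) = (a − b)/(a + b) = 1.996/3.996 = 0.4995, so ω = 2 arcsin(0.4995) ≈ 59.9°.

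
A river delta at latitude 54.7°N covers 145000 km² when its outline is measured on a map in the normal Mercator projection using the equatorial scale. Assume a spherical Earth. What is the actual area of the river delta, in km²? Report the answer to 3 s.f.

For Mercator, h = k = sec φ (a conformal cylindrical projection has a single point scale, 1/cos φ).
Areal scale = k² = sec²φ = 1/cos²(54.7°) = 1/0.5779² = 2.995.
True area = apparent / (areal scale) = 145000 / 2.995 ≈ 48400 km².

48400 km²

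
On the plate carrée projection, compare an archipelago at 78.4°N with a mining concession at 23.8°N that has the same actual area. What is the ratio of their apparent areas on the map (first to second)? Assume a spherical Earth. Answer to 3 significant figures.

In the plate carrée (x = Rλ, y = Rφ), meridians are true-scale (h = 1) and parallels are stretched by k = sec φ.
Areal scale at 78.4°: h·k = 1.000 × 4.973 = 4.973.
Areal scale at 23.8°: h·k = 1.000 × 1.093 = 1.093.
Ratio = 4.973/1.093 ≈ 4.55.

4.55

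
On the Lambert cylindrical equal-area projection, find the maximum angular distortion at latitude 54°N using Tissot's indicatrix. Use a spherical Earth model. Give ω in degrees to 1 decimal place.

58.2°

The Lambert cylindrical equal-area projection is the cylindrical equal-area projection with its standard parallel at the equator (φ₀ = 0). For cylindrical equal-area with standard parallel φ₀, h = cos φ / cos φ₀ and k = cos φ₀ / cos φ, so h·k = 1.
At 54°: h = 0.5878, k = 1.701; principal scales a = 1.701, b = 0.5878.
sin(ω/2) = (a − b)/(a + b) = 1.114/2.289 = 0.4864, so ω = 2 arcsin(0.4864) ≈ 58.2°.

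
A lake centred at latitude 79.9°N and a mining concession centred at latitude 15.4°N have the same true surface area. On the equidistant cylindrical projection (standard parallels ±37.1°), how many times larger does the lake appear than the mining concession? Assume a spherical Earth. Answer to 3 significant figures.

5.50

In the equirectangular projection with standard parallel φ₀ = 37.1° (x = Rλ cos φ₀, y = Rφ), meridians are true-scale (h = 1) and the parallel scale is k = cos φ₀ / cos φ.
Areal scale at 79.9°: h·k = 1.000 × 4.548 = 4.548.
Areal scale at 15.4°: h·k = 1.000 × 0.8273 = 0.8273.
Ratio = 4.548/0.8273 ≈ 5.50.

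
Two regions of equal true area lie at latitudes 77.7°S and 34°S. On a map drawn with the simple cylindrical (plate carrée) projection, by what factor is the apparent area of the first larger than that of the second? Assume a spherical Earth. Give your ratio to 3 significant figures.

3.89

In the plate carrée (x = Rλ, y = Rφ), meridians are true-scale (h = 1) and parallels are stretched by k = sec φ.
Areal scale at 77.7°: h·k = 1.000 × 4.694 = 4.694.
Areal scale at 34°: h·k = 1.000 × 1.206 = 1.206.
Ratio = 4.694/1.206 ≈ 3.89.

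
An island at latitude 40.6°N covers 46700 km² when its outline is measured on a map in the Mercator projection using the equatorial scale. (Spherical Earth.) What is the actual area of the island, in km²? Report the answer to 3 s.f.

26900 km²

Mercator is conformal, so the point scale is isotropic: h = k = sec φ = 1/cos φ.
Areal scale = k² = sec²φ = 1/cos²(40.6°) = 1/0.7593² = 1.735.
True area = apparent / (areal scale) = 46700 / 1.735 ≈ 26900 km².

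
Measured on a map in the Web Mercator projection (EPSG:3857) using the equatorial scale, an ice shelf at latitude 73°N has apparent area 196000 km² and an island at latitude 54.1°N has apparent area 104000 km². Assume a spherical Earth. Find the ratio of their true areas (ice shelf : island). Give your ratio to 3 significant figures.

Mercator's areal exaggeration is sec²φ; hence true area = (apparent area) · cos²φ.
True area of ice shelf: 196000 × cos²(73°) = 196000 × 0.08548 = 16750 km².
True area of island: 104000 × cos²(54.1°) = 104000 × 0.3438 = 35760 km².
Ratio = 16750 / 35760 ≈ 0.469.

0.469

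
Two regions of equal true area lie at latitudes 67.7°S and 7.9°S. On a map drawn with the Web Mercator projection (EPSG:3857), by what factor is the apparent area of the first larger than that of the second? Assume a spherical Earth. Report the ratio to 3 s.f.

On Mercator, area is exaggerated by sec²φ = 1/cos²φ.
At 67.7°: sec²(67.7°) = 1/0.3795² = 6.945.
At 7.9°: sec²(7.9°) = 1/0.9905² = 1.019.
Ratio = 6.945/1.019 = cos²(7.9°)/cos²(67.7°) ≈ 6.81.

6.81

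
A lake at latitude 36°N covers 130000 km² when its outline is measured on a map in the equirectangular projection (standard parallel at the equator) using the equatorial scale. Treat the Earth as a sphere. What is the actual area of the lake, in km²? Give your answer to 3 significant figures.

105000 km²

For the equirectangular projection with φ₀ = 0 (plate carrée), h = 1 along meridians and k = sec φ along parallels.
Areal scale = h·k = 1 × sec φ; at 36°, h = 1.000, k = 1.236, so h·k = 1.236.
True area = apparent / (areal scale) = 130000 / 1.236 ≈ 105000 km².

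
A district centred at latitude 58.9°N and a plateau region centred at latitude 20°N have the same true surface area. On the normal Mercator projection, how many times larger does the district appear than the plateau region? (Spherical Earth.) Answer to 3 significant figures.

On Mercator, area is exaggerated by sec²φ = 1/cos²φ.
At 58.9°: sec²(58.9°) = 1/0.5165² = 3.748.
At 20°: sec²(20°) = 1/0.9397² = 1.132.
Ratio = 3.748/1.132 = cos²(20°)/cos²(58.9°) ≈ 3.31.

3.31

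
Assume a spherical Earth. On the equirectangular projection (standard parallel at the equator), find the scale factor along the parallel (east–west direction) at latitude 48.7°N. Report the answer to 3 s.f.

In the plate carrée (x = Rλ, y = Rφ), meridians are true-scale (h = 1) and parallels are stretched by k = sec φ.
k = 1/cos 48.7° = 1/0.6600 = 1.515.

1.52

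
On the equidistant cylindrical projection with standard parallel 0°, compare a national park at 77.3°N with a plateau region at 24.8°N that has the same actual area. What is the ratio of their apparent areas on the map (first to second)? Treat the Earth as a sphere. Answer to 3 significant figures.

Plate carrée maps x = Rλ, y = Rφ. The meridian scale is h = 1 and the parallel scale is k = 1/cos φ = sec φ.
Areal scale at 77.3°: h·k = 1.000 × 4.549 = 4.549.
Areal scale at 24.8°: h·k = 1.000 × 1.102 = 1.102.
Ratio = 4.549/1.102 ≈ 4.13.

4.13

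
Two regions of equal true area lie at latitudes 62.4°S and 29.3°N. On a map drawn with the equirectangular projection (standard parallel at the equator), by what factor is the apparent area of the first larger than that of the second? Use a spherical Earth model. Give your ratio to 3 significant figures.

For the equirectangular projection with φ₀ = 0 (plate carrée), h = 1 along meridians and k = sec φ along parallels.
Areal scale at 62.4°: h·k = 1.000 × 2.158 = 2.158.
Areal scale at 29.3°: h·k = 1.000 × 1.147 = 1.147.
Ratio = 2.158/1.147 ≈ 1.88.

1.88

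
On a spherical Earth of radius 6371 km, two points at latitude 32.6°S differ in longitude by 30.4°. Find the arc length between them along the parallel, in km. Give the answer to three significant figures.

Arc length along a parallel = R cos φ · Δλ (with Δλ in radians).
= 6371 × cos 32.6° × (30.4° × π/180) = 6371 × 0.8425 × 0.5306 ≈ 2850 km.

2850 km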